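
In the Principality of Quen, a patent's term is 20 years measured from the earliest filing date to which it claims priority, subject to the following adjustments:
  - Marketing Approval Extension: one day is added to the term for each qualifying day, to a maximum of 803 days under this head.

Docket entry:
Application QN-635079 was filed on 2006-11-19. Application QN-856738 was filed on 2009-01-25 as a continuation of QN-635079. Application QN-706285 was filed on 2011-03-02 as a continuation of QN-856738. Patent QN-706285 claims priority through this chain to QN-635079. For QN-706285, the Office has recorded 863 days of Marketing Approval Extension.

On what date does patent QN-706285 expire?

Earliest priority filing: 19 November 2006.
Base term: 19 November 2006 + 20 years → 19 November 2026.
Marketing Approval Extension: 863 days claimed exceeds the 803-day cap, so +803 days → 30 January 2029.

January 30, 2029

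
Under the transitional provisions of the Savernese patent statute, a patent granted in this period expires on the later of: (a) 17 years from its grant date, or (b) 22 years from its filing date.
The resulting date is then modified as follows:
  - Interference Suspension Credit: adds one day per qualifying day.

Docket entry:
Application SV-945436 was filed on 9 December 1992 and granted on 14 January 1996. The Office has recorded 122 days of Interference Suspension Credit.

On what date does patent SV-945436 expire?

(a) grant + 17 years → 14 January 2013.
(b) filing + 22 years → 9 December 2014.
Later of the two: 9 December 2014.
Interference Suspension Credit: +122 days → 10 April 2015.

2015-04-10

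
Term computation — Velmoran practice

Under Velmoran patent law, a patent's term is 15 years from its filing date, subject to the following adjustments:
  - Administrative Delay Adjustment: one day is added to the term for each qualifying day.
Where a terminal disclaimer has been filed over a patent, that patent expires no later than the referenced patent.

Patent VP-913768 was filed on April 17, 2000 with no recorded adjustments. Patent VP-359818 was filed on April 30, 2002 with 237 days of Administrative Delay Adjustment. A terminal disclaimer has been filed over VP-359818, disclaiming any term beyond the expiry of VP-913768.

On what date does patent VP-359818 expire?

Natural term of VP-359818:
  Base: filing + 15 years → 30 April 2017.
  Administrative Delay Adjustment: +237 days → 23 December 2017.
Expiry of referenced patent VP-913768:
  Base: filing + 15 years → 17 April 2015.
Terminal disclaimer: VP-359818 expires on the earlier of 23 December 2017 and 17 April 2015.

April 17, 2015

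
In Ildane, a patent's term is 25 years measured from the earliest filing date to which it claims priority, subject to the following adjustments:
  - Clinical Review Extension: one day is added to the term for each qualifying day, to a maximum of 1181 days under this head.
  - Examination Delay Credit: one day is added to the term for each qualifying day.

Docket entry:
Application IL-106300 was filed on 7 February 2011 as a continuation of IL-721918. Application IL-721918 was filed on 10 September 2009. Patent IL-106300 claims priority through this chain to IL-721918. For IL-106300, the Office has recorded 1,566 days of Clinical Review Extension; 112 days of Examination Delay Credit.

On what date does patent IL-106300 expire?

Earliest priority filing: 10 September 2009.
Base term: 10 September 2009 + 25 years → 10 September 2034.
Clinical Review Extension: 1566 days claimed exceeds the 1181-day cap, so +1181 days → 4 December 2037.
Examination Delay Credit: +112 days → 26 March 2038.

2038-03-26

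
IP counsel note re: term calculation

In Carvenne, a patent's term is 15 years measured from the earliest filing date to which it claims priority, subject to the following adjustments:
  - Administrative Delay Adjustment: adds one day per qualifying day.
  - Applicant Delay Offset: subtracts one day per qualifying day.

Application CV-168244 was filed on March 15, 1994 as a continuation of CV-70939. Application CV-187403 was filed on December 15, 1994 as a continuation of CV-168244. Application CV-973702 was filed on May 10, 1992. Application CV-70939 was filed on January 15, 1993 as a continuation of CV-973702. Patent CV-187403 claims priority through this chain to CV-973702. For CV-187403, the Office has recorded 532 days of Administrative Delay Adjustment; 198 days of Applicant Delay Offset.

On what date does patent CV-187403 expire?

2008-04-08

Earliest priority filing: 10 May 1992.
Base term: 10 May 1992 + 15 years → 10 May 2007.
Administrative Delay Adjustment: +532 days → 23 October 2008.
Applicant Delay Offset: −198 days → 8 April 2008.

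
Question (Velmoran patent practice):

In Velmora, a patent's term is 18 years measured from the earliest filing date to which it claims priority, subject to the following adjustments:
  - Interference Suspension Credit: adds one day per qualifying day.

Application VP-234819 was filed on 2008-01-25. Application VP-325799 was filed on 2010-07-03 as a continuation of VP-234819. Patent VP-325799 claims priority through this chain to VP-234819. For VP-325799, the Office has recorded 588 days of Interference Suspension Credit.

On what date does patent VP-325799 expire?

Earliest priority filing: 25 January 2008.
Base term: 25 January 2008 + 18 years → 25 January 2026.
Interference Suspension Credit: +588 days → 5 September 2027.

September 5, 2027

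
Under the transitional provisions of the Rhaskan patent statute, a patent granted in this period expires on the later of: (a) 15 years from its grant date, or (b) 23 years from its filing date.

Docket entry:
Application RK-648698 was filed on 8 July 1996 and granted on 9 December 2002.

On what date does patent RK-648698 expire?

July 8, 2019

(a) grant + 15 years → 9 December 2017.
(b) filing + 23 years → 8 July 2019.
Later of the two: 8 July 2019.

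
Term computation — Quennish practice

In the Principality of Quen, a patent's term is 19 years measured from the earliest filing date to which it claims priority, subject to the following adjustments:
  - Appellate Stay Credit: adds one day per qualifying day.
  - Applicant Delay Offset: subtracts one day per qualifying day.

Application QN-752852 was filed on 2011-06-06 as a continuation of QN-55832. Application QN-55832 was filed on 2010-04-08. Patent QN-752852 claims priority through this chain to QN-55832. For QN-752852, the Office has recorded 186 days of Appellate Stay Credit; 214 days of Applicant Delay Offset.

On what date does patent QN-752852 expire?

March 11, 2029

Earliest priority filing: 8 April 2010.
Base term: 8 April 2010 + 19 years → 8 April 2029.
Appellate Stay Credit: +186 days → 11 October 2029.
Applicant Delay Offset: −214 days → 11 March 2029.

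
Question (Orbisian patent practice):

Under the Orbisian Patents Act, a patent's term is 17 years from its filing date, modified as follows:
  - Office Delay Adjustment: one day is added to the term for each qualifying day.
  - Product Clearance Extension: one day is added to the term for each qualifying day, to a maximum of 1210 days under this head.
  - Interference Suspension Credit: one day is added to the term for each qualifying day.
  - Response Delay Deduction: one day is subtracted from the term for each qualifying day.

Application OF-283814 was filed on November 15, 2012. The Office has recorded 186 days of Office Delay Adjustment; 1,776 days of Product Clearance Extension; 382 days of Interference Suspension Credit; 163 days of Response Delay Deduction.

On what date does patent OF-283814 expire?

Base term: filing date + 17 years → 15 November 2029.
Office Delay Adjustment: +186 days → 20 May 2030.
Product Clearance Extension: 1776 days claimed exceeds the 1210-day cap, so +1210 days → 11 September 2033.
Interference Suspension Credit: +382 days → 28 September 2034.
Response Delay Deduction: −163 days → 18 April 2034.

April 18, 2034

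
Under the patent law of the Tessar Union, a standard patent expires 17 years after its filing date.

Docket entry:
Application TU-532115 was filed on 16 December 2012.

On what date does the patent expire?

2029-12-16

Filing date + 17 years → 16 December 2029.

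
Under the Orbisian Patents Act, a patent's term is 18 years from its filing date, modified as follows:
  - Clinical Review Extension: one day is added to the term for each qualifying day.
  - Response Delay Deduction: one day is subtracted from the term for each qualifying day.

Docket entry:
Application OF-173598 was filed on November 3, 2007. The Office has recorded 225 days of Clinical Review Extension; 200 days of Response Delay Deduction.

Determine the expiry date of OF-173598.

November 28, 2025

Base term: filing date + 18 years → 3 November 2025.
Clinical Review Extension: +225 days → 16 June 2026.
Response Delay Deduction: −200 days → 28 November 2025.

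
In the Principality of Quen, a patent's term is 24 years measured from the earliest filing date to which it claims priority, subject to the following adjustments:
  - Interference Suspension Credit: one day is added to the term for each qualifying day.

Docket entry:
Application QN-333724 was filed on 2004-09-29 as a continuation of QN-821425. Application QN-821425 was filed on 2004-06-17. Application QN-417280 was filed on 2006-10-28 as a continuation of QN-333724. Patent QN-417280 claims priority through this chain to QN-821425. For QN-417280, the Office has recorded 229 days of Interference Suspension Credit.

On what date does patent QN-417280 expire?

February 1, 2029

Earliest priority filing: 17 June 2004.
Base term: 17 June 2004 + 24 years → 17 June 2028.
Interference Suspension Credit: +229 days → 1 February 2029.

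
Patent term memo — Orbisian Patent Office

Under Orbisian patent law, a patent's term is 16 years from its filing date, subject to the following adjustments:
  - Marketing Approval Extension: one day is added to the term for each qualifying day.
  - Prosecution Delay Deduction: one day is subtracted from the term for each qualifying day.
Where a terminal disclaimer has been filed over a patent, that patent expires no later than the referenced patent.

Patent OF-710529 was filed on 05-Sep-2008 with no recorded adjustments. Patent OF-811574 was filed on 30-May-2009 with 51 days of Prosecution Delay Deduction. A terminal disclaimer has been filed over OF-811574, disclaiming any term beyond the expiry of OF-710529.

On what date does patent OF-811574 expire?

Natural term of OF-811574:
  Base: filing + 16 years → 30 May 2025.
  Prosecution Delay Deduction: −51 days → 9 April 2025.
Expiry of referenced patent OF-710529:
  Base: filing + 16 years → 5 September 2024.
Terminal disclaimer: OF-811574 expires on the earlier of 9 April 2025 and 5 September 2024.

September 5, 2024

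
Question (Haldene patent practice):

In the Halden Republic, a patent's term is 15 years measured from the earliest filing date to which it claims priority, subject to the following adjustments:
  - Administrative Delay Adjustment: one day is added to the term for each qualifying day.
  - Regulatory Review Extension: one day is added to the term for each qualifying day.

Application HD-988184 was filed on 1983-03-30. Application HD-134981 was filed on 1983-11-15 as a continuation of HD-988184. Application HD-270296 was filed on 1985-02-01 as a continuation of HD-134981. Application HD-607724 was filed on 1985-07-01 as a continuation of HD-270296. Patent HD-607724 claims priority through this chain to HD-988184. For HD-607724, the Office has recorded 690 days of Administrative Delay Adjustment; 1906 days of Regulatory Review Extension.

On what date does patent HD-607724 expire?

2005-05-08

Earliest priority filing: 30 March 1983.
Base term: 30 March 1983 + 15 years → 30 March 1998.
Administrative Delay Adjustment: +690 days → 18 February 2000.
Regulatory Review Extension: +1906 days → 8 May 2005.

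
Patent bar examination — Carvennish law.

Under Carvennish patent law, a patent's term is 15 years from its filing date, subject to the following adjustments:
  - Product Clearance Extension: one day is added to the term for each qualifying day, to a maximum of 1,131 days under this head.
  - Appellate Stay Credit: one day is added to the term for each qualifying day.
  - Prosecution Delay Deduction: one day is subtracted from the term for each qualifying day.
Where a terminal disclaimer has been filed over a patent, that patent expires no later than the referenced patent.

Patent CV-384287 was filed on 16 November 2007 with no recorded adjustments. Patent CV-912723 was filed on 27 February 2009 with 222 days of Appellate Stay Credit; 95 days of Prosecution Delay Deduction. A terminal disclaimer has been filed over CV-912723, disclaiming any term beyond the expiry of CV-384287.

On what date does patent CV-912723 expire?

November 16, 2022

Natural term of CV-912723:
  Base: filing + 15 years → 27 February 2024.
  Appellate Stay Credit: +222 days → 6 October 2024.
  Prosecution Delay Deduction: −95 days → 3 July 2024.
Expiry of referenced patent CV-384287:
  Base: filing + 15 years → 16 November 2022.
Terminal disclaimer: CV-912723 expires on the earlier of 3 July 2024 and 16 November 2022.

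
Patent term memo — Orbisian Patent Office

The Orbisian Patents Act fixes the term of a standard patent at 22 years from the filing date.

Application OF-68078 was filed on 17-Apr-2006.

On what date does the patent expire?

Filing date + 22 years → 17 April 2028.

2028-04-17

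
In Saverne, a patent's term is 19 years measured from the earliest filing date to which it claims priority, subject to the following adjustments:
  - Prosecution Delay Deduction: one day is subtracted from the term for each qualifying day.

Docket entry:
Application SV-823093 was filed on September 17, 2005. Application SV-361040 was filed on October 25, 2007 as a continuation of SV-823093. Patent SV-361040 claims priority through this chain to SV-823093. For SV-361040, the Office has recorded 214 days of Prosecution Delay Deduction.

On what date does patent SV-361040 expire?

2024-02-16

Earliest priority filing: 17 September 2005.
Base term: 17 September 2005 + 19 years → 17 September 2024.
Prosecution Delay Deduction: −214 days → 16 February 2024.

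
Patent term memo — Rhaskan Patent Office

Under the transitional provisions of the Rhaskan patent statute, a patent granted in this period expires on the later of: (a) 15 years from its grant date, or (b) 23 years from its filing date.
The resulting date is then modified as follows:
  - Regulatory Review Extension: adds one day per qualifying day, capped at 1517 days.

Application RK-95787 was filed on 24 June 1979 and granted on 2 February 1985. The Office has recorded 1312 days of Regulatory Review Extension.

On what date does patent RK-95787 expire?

2006-01-26

(a) grant + 15 years → 2 February 2000.
(b) filing + 23 years → 24 June 2002.
Later of the two: 24 June 2002.
Regulatory Review Extension: 1312 days (within the 1517-day cap) → +1312 days → 26 January 2006.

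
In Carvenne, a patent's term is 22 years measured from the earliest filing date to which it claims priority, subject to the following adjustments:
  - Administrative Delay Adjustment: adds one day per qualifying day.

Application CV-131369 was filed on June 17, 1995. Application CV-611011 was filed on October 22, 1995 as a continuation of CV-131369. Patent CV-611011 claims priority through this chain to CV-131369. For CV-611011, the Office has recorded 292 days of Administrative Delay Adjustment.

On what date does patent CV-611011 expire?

April 5, 2018

Earliest priority filing: 17 June 1995.
Base term: 17 June 1995 + 22 years → 17 June 2017.
Administrative Delay Adjustment: +292 days → 5 April 2018.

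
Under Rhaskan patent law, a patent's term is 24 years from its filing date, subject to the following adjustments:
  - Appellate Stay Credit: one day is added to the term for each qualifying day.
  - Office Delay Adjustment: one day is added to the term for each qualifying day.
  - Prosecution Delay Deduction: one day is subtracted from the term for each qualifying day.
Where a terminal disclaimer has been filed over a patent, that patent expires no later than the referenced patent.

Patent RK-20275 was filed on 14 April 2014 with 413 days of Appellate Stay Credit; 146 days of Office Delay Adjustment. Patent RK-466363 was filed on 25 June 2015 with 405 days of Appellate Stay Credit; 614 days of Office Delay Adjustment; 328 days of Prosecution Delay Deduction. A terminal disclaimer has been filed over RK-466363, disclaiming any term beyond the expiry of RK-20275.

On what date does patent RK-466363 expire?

October 25, 2039

Natural term of RK-466363:
  Base: filing + 24 years → 25 June 2039.
  Appellate Stay Credit: +405 days → 3 August 2040.
  Office Delay Adjustment: +614 days → 9 April 2042.
  Prosecution Delay Deduction: −328 days → 16 May 2041.
Expiry of referenced patent RK-20275:
  Base: filing + 24 years → 14 April 2038.
  Appellate Stay Credit: +413 days → 1 June 2039.
  Office Delay Adjustment: +146 days → 25 October 2039.
Terminal disclaimer: RK-466363 expires on the earlier of 16 May 2041 and 25 October 2039.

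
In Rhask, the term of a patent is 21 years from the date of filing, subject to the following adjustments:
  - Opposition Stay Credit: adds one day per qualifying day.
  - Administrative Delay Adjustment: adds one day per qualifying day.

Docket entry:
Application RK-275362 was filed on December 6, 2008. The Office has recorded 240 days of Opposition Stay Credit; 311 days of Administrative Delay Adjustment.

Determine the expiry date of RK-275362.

June 10, 2031

Base term: filing date + 21 years → 6 December 2029.
Opposition Stay Credit: +240 days → 3 August 2030.
Administrative Delay Adjustment: +311 days → 10 June 2031.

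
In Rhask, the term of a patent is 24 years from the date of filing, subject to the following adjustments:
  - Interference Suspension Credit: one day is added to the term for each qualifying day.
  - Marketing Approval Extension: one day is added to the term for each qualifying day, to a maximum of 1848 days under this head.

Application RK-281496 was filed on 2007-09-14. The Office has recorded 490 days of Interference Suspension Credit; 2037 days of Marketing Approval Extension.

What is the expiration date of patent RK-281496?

Base term: filing date + 24 years → 14 September 2031.
Interference Suspension Credit: +490 days → 16 January 2033.
Marketing Approval Extension: 2037 days claimed exceeds the 1848-day cap, so +1848 days → 7 February 2038.

February 7, 2038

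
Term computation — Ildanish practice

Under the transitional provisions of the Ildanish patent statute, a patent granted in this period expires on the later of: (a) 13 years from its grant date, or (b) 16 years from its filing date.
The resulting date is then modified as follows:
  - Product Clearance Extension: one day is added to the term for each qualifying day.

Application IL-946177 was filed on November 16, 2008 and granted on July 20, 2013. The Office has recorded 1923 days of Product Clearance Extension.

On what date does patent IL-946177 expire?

2031-10-25

(a) grant + 13 years → 20 July 2026.
(b) filing + 16 years → 16 November 2024.
Later of the two: 20 July 2026.
Product Clearance Extension: +1923 days → 25 October 2031.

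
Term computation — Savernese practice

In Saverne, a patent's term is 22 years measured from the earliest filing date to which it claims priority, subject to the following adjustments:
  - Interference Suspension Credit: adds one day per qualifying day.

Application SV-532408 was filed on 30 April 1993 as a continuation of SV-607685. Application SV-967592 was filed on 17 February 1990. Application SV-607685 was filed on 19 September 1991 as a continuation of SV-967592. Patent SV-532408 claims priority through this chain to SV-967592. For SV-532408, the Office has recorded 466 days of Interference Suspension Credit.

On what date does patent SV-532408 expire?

2013-05-28

Earliest priority filing: 17 February 1990.
Base term: 17 February 1990 + 22 years → 17 February 2012.
Interference Suspension Credit: +466 days → 28 May 2013.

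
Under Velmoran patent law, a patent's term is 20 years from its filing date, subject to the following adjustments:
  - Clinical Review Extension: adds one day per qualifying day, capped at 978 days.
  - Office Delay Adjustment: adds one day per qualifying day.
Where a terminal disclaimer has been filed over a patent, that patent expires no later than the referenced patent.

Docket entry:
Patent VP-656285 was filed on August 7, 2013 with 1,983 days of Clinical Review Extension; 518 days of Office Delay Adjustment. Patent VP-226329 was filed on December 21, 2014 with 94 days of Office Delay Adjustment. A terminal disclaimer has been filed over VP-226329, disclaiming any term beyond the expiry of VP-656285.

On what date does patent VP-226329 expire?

Natural term of VP-226329:
  Base: filing + 20 years → 21 December 2034.
  Office Delay Adjustment: +94 days → 25 March 2035.
Expiry of referenced patent VP-656285:
  Base: filing + 20 years → 7 August 2033.
  Clinical Review Extension: 1983 days claimed exceeds the 978-day cap, so +978 days → 11 April 2036.
  Office Delay Adjustment: +518 days → 11 September 2037.
Terminal disclaimer: VP-226329 expires on the earlier of 25 March 2035 and 11 September 2037.

2035-03-25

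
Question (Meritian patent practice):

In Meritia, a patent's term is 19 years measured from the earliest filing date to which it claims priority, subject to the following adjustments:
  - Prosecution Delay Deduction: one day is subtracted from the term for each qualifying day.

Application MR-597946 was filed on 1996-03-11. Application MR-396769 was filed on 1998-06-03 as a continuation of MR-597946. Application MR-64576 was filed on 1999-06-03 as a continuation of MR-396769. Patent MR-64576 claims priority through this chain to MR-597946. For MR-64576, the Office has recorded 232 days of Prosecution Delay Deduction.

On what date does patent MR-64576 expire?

July 22, 2014

Earliest priority filing: 11 March 1996.
Base term: 11 March 1996 + 19 years → 11 March 2015.
Prosecution Delay Deduction: −232 days → 22 July 2014.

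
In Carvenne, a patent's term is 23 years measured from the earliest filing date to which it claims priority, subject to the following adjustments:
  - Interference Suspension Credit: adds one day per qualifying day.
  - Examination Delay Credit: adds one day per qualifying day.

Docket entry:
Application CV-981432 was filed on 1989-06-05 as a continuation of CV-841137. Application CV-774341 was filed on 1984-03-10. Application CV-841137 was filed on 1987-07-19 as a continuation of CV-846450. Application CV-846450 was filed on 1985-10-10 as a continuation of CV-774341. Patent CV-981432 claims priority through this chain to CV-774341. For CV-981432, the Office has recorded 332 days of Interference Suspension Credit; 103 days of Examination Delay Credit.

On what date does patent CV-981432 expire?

Earliest priority filing: 10 March 1984.
Base term: 10 March 1984 + 23 years → 10 March 2007.
Interference Suspension Credit: +332 days → 5 February 2008.
Examination Delay Credit: +103 days → 18 May 2008.

May 18, 2008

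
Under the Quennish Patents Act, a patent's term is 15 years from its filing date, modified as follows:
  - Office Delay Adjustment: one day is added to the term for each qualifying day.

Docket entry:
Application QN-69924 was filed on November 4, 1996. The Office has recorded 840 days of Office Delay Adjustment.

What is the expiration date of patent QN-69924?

Base term: filing date + 15 years → 4 November 2011.
Office Delay Adjustment: +840 days → 21 February 2014.

2014-02-21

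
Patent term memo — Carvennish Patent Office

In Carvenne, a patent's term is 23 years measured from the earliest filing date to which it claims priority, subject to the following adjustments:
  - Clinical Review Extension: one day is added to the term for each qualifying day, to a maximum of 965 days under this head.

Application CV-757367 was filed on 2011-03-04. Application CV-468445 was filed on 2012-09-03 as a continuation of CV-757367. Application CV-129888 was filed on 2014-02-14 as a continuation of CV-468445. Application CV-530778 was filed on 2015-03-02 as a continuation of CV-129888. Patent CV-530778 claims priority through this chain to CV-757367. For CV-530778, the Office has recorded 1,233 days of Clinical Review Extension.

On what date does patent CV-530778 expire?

Earliest priority filing: 4 March 2011.
Base term: 4 March 2011 + 23 years → 4 March 2034.
Clinical Review Extension: 1233 days claimed exceeds the 965-day cap, so +965 days → 24 October 2036.

October 24, 2036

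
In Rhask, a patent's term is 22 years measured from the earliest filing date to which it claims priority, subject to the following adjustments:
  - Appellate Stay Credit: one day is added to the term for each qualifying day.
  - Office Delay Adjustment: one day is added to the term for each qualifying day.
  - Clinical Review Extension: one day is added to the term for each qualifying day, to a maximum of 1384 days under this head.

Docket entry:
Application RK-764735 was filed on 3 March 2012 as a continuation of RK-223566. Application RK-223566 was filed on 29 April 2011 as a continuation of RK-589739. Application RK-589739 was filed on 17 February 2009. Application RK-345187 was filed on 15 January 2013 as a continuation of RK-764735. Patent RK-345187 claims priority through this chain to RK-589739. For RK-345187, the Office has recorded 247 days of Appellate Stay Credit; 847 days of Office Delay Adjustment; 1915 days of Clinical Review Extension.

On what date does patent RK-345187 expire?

Earliest priority filing: 17 February 2009.
Base term: 17 February 2009 + 22 years → 17 February 2031.
Appellate Stay Credit: +247 days → 22 October 2031.
Office Delay Adjustment: +847 days → 15 February 2034.
Clinical Review Extension: 1915 days claimed exceeds the 1384-day cap, so +1384 days → 30 November 2037.

2037-11-30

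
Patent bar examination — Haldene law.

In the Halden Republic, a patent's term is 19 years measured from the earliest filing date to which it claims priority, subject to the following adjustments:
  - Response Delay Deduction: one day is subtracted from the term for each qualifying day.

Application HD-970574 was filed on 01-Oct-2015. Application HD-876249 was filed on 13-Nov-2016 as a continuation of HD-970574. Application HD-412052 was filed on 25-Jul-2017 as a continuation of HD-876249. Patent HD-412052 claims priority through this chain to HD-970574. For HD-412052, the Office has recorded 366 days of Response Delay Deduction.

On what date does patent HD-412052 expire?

Earliest priority filing: 1 October 2015.
Base term: 1 October 2015 + 19 years → 1 October 2034.
Response Delay Deduction: −366 days → 30 September 2033.

September 30, 2033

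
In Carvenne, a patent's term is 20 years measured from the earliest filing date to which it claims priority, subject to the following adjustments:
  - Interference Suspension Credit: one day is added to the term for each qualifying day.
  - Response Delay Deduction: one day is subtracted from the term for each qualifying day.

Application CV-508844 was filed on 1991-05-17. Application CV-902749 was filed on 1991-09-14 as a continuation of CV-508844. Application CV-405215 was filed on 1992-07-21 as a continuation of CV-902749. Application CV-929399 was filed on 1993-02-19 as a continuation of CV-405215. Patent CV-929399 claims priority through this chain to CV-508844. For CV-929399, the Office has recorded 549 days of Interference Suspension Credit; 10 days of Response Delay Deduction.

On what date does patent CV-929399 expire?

2012-11-06

Earliest priority filing: 17 May 1991.
Base term: 17 May 1991 + 20 years → 17 May 2011.
Interference Suspension Credit: +549 days → 16 November 2012.
Response Delay Deduction: −10 days → 6 November 2012.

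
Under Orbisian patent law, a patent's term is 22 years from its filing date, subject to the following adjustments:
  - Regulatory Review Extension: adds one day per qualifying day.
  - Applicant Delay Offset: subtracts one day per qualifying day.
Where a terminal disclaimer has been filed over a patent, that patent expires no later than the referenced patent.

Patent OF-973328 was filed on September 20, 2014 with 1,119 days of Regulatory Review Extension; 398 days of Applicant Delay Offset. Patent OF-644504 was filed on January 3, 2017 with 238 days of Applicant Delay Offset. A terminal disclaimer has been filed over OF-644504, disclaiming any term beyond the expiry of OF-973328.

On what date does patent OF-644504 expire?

Natural term of OF-644504:
  Base: filing + 22 years → 3 January 2039.
  Applicant Delay Offset: −238 days → 10 May 2038.
Expiry of referenced patent OF-973328:
  Base: filing + 22 years → 20 September 2036.
  Regulatory Review Extension: +1119 days → 14 October 2039.
  Applicant Delay Offset: −398 days → 11 September 2038.
Terminal disclaimer: OF-644504 expires on the earlier of 10 May 2038 and 11 September 2038.

2038-05-10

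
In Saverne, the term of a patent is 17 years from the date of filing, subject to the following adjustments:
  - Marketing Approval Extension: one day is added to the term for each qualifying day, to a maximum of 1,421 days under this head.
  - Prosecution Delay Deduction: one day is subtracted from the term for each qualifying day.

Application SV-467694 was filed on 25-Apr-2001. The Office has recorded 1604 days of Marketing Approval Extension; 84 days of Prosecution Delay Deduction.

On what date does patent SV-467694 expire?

Base term: filing date + 17 years → 25 April 2018.
Marketing Approval Extension: 1604 days claimed exceeds the 1421-day cap, so +1421 days → 16 March 2022.
Prosecution Delay Deduction: −84 days → 22 December 2021.

December 22, 2021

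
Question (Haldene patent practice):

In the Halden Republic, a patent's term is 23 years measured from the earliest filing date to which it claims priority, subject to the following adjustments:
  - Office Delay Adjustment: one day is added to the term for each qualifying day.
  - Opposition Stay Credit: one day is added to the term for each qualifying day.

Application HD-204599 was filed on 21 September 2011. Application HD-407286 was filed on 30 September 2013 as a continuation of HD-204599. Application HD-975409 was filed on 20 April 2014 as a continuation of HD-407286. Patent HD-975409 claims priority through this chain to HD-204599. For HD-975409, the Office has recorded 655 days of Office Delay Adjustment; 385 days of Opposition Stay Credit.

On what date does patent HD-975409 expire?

2037-07-27

Earliest priority filing: 21 September 2011.
Base term: 21 September 2011 + 23 years → 21 September 2034.
Office Delay Adjustment: +655 days → 7 July 2036.
Opposition Stay Credit: +385 days → 27 July 2037.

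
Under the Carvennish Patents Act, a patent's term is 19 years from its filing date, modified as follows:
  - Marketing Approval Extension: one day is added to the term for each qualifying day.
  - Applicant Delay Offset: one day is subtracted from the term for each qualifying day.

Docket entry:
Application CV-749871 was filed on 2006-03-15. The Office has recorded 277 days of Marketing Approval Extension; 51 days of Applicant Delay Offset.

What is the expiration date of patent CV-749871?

Base term: filing date + 19 years → 15 March 2025.
Marketing Approval Extension: +277 days → 17 December 2025.
Applicant Delay Offset: −51 days → 27 October 2025.

October 27, 2025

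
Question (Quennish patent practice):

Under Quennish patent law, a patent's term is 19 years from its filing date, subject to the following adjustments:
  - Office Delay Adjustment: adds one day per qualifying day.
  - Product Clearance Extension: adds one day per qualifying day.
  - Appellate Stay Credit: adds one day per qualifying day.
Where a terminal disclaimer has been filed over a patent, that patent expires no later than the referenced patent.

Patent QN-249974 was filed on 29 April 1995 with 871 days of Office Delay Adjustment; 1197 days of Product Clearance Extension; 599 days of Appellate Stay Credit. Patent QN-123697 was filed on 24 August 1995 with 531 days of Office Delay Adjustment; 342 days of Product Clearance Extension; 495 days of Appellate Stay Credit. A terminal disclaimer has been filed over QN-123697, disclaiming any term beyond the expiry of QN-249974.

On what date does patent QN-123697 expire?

Natural term of QN-123697:
  Base: filing + 19 years → 24 August 2014.
  Office Delay Adjustment: +531 days → 6 February 2016.
  Product Clearance Extension: +342 days → 13 January 2017.
  Appellate Stay Credit: +495 days → 23 May 2018.
Expiry of referenced patent QN-249974:
  Base: filing + 19 years → 29 April 2014.
  Office Delay Adjustment: +871 days → 16 September 2016.
  Product Clearance Extension: +1197 days → 27 December 2019.
  Appellate Stay Credit: +599 days → 17 August 2021.
Terminal disclaimer: QN-123697 expires on the earlier of 23 May 2018 and 17 August 2021.

May 23, 2018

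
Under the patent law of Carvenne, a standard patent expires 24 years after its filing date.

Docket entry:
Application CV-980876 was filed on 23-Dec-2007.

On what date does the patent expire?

December 23, 2031

Filing date + 24 years → 23 December 2031.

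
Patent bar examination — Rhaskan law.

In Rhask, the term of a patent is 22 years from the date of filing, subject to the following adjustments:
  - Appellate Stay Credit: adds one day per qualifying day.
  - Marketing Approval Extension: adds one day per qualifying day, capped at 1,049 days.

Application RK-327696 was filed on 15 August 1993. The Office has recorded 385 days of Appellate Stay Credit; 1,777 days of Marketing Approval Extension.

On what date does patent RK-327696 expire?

Base term: filing date + 22 years → 15 August 2015.
Appellate Stay Credit: +385 days → 3 September 2016.
Marketing Approval Extension: 1777 days claimed exceeds the 1049-day cap, so +1049 days → 19 July 2019.

2019-07-19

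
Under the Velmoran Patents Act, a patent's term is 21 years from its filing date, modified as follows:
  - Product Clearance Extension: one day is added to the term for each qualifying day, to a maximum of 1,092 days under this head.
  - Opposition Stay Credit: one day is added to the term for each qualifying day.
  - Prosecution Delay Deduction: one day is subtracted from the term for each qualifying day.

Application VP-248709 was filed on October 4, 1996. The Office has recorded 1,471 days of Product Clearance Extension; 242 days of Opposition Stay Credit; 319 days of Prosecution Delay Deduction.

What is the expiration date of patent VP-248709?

July 15, 2020

Base term: filing date + 21 years → 4 October 2017.
Product Clearance Extension: 1471 days claimed exceeds the 1092-day cap, so +1092 days → 30 September 2020.
Opposition Stay Credit: +242 days → 30 May 2021.
Prosecution Delay Deduction: −319 days → 15 July 2020.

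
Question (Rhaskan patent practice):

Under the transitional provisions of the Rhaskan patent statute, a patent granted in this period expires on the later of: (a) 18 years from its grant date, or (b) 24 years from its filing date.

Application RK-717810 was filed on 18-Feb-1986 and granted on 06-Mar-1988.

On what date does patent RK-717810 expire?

February 18, 2010

(a) grant + 18 years → 6 March 2006.
(b) filing + 24 years → 18 February 2010.
Later of the two: 18 February 2010.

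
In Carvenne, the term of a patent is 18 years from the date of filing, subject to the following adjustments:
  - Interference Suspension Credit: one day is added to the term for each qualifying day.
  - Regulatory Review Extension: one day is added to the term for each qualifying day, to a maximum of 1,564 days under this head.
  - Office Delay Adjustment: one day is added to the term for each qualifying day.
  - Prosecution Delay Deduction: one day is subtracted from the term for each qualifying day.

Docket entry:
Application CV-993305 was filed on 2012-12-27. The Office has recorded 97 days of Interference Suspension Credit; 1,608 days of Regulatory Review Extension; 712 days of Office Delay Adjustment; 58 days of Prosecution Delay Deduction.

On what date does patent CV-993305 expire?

2037-04-29

Base term: filing date + 18 years → 27 December 2030.
Interference Suspension Credit: +97 days → 3 April 2031.
Regulatory Review Extension: 1608 days claimed exceeds the 1564-day cap, so +1564 days → 15 July 2035.
Office Delay Adjustment: +712 days → 26 June 2037.
Prosecution Delay Deduction: −58 days → 29 April 2037.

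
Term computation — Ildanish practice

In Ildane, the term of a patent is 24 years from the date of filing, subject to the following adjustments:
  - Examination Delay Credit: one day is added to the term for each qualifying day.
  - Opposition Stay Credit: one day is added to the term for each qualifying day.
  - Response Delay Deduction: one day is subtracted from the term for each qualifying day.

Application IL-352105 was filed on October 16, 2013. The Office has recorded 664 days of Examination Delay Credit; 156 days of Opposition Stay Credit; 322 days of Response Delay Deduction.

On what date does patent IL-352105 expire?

February 26, 2039

Base term: filing date + 24 years → 16 October 2037.
Examination Delay Credit: +664 days → 11 August 2039.
Opposition Stay Credit: +156 days → 14 January 2040.
Response Delay Deduction: −322 days → 26 February 2039.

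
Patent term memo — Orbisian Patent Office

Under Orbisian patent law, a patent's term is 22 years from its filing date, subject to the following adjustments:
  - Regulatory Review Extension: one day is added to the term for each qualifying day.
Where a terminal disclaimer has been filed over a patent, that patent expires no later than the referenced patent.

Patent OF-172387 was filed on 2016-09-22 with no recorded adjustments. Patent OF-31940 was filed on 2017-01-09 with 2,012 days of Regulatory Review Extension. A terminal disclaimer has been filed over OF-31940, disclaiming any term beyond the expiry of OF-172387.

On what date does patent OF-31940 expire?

2038-09-22

Natural term of OF-31940:
  Base: filing + 22 years → 9 January 2039.
  Regulatory Review Extension: +2012 days → 13 July 2044.
Expiry of referenced patent OF-172387:
  Base: filing + 22 years → 22 September 2038.
Terminal disclaimer: OF-31940 expires on the earlier of 13 July 2044 and 22 September 2038.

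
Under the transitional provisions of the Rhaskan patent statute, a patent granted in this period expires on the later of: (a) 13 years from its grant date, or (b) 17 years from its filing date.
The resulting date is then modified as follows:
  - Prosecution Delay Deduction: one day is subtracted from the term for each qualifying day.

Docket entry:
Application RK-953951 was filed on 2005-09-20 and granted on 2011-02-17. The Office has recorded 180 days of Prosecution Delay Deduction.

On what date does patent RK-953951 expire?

(a) grant + 13 years → 17 February 2024.
(b) filing + 17 years → 20 September 2022.
Later of the two: 17 February 2024.
Prosecution Delay Deduction: −180 days → 21 August 2023.

2023-08-21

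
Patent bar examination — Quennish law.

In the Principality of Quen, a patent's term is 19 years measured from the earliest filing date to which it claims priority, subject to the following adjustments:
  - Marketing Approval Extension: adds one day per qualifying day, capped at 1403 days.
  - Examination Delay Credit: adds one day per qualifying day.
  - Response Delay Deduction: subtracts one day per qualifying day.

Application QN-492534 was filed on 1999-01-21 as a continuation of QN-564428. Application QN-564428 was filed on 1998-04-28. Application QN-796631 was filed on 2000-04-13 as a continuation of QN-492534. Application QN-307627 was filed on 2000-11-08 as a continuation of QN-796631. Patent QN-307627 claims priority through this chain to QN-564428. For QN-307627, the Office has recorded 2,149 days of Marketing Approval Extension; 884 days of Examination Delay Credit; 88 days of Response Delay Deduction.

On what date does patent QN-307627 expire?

2023-05-06

Earliest priority filing: 28 April 1998.
Base term: 28 April 1998 + 19 years → 28 April 2017.
Marketing Approval Extension: 2149 days claimed exceeds the 1403-day cap, so +1403 days → 1 March 2021.
Examination Delay Credit: +884 days → 2 August 2023.
Response Delay Deduction: −88 days → 6 May 2023.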